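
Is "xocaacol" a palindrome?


Word: "xocaacol"
Reversed: "locaacox"
Forward == Backward? xocaacol != locaacox
Palindrome = No


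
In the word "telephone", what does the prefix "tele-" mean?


Prefix: tele-
Example: telephone (tele- + phone)
Meaning = distant


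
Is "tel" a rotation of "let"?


Word: "let", Candidate: "tel"
Method: check if candidate is substring of word+word
"letlet" contains "tel"? No
Is rotation = No


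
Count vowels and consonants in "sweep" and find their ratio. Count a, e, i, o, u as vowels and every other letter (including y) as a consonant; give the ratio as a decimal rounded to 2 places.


Word: "sweep"
Vowels (a,e,i,o,u): 2
Consonants: 3
Ratio = 2/3
= 0.67


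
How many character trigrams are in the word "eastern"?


Word: "eastern" (length 7)
Number of 3-grams = length - 3 + 1 = 7 - 3 + 1
= 5


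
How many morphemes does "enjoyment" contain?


Word: "enjoyment"
Morphemes: en- + joy + -ment
Each morpheme carries meaning
= 3 morphemes


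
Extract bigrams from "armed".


Word: "armed" (length 5)
Number of bigrams = 5 - 2 + 1 = 4
  Position 0: "ar"
  Position 1: "rm"
  Position 2: "me"
  Position 3: "ed"
Bigrams = "ar", "rm", "me", "ed"


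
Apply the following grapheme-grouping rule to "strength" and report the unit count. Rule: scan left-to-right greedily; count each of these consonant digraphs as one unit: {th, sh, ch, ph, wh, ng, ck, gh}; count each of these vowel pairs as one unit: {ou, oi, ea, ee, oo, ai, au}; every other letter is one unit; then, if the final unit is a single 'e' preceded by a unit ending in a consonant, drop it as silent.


Word: "strength" (8 letters)
Left-to-right scan:
  [1] 's' (letter)
  [2] 't' (letter)
  [3] 'r' (letter)
  [4] 'e' (letter)
  [5] 'ng' (digraph)
  [6] 'th' (digraph)
Units from scan: 6
Sound units = 6 units


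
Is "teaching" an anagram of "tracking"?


Word 1: "tracking" → sorted: acgiknrt
Word 2: "teaching" → sorted: aceghint
Same letters? acgiknrt != aceghint
Anagram = No


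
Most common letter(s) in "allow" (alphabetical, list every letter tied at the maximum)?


Word: "allow"
Letter counts:
  'a': 1
  'l': 2
  'o': 1
  'w': 1
Maximum count = 2
Most frequent = 'l' (2 times each)


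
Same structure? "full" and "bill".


Pattern of "full": [0, 1, 2, 2]
Pattern of "bill": [0, 1, 2, 2]
Patterns match
Same pattern = Yes


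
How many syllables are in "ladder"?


Word: "ladder"
Syllable breakdown: lad-der
Counting: 2 parts
= 2 syllables


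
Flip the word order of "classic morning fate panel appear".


Original: "classic morning fate panel appear"
Words (1..n): classic | morning | fate | panel | appear
Reversed (n..1): appear | panel | fate | morning | classic
Result = "appear panel fate morning classic"


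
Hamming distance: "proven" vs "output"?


Comparing character by character (same length = 6):
  Pos 0: 'p' vs 'o' !=
  Pos 1: 'r' vs 'u' !=
  Pos 2: 'o' vs 't' !=
  Pos 3: 'v' vs 'p' !=
  Pos 4: 'e' vs 'u' !=
  Pos 5: 'n' vs 't' !=
Hamming distance = 6


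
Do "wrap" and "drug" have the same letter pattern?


Pattern of "wrap": [0, 1, 2, 3]
Pattern of "drug": [0, 1, 2, 3]
Patterns match
Same pattern = Yes


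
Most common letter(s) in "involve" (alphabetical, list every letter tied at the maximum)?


Word: "involve"
Letter counts:
  'e': 1
  'i': 1
  'l': 1
  'n': 1
  'o': 1
  'v': 2
Maximum count = 2
Most frequent = 'v' (2 times each)


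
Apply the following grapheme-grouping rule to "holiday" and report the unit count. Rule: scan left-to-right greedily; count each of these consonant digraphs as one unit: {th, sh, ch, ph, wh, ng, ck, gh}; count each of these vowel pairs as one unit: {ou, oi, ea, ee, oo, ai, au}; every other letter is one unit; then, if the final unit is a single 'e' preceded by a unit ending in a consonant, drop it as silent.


Word: "holiday" (7 letters)
Left-to-right scan:
  [1] 'h' (letter)
  [2] 'o' (letter)
  [3] 'l' (letter)
  [4] 'i' (letter)
  [5] 'd' (letter)
  [6] 'a' (letter)
  [7] 'y' (letter)
Units from scan: 7
Sound units = 7 units


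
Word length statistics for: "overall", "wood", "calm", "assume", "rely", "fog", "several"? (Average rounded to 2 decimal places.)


Lengths: "overall"=7, "wood"=4, "calm"=4, "assume"=6, "rely"=4, "fog"=3, "several"=7
Sum = 35, Count = 7
Average = 35/7 = 5.00
= avg=5.00, min=3, max=7


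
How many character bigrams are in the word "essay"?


Word: "essay" (length 5)
Number of 2-grams = length - 2 + 1 = 5 - 2 + 1
= 4


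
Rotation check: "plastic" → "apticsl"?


Word: "plastic", Candidate: "apticsl"
Method: check if candidate is substring of word+word
"plasticplastic" contains "apticsl"? No
Is rotation = No


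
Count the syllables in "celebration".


Word: "celebration"
Syllable breakdown: cel / e / bra / tion
Counting: 4 parts
= 4 syllables


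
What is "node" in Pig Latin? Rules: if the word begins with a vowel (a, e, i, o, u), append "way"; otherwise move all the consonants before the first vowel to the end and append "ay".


Word: "node"
Starts with consonant(s) → move to end, add 'ay'
Consonant cluster: "n"
Pig Latin = "odenay"


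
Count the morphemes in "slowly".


Word: "slowly"
Morphemes: slow | -ly
Each morpheme carries meaning
= 2 morphemes


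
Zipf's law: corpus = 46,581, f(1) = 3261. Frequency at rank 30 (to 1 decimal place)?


Zipf's law: f(r) = f(1) / r
f(1) = 3261
f(30) = 3261 / 30
= 108.7 occurrences


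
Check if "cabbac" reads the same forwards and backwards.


Word: "cabbac"
Reversed: "cabbac"
Forward == Backward? cabbac == cabbac
Palindrome = Yes


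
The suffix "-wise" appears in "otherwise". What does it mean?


Suffix: -wise
As in: otherwise -> other + -wise
Meaning = in the manner of


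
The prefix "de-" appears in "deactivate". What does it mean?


Prefix: de-
As in: deactivate -> de- + activate
Meaning = remove / reverse


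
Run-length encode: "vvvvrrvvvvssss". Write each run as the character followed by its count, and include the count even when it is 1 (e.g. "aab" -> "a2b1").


String: "vvvvrrvvvvssss"
Scanning for consecutive runs:
  'v' x 4
  'r' x 2
  'v' x 4
  's' x 4
RLE = "v4r2v4s4"


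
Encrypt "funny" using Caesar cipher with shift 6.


Word: "funny"
Shift: 6
Each letter → (letter + shift) mod 26:
  'f' (5) + 6 = 11 → 'l'
  'u' (20) + 6 = 0 → 'a'
  'n' (13) + 6 = 19 → 't'
  'n' (13) + 6 = 19 → 't'
  'y' (24) + 6 = 4 → 'e'
Result = "latte"


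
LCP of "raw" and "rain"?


Word 1: "raw"
Word 2: "rain"
Comparing from start:
  Pos 0: 'r' == 'r'
  Pos 1: 'a' == 'a'
  Pos 2: 'w' != 'i' (stop)
LCP = "ra" (length 2)


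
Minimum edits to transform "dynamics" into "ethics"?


Word 1: "dynamics" (length 8)
Word 2: "ethics" (length 6)
One optimal edit sequence (insert/delete/substitute each cost 1):
  1. delete 'd'  (+1)
  2. delete 'y'  (+1)
  3. substitute 'n' -> 'e'  (+1)
  4. substitute 'a' -> 't'  (+1)
  5. substitute 'm' -> 'h'  (+1)
  6. keep 'i'
  7. keep 'c'
  8. keep 's'
Total edit operations: 5
Edit distance = 5


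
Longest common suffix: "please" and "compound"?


Word 1: "please"
Word 2: "compound"
Comparing from end:
  Pos -1: 'e' != 'd' (stop)
LCS = "" (length 0)


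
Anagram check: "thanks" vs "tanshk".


Word 1: "thanks" → sorted: ahknst
Word 2: "tanshk" → sorted: ahknst
Same letters? ahknst == ahknst
Anagram = Yes


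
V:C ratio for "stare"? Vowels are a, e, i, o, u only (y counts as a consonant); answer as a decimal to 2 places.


Word: "stare"
Vowels (a,e,i,o,u): 2
Consonants: 3
Ratio = 2/3
= 0.67


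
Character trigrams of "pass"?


Word: "pass" (length 4)
Number of trigrams = 4 - 3 + 1 = 2
  Position 0: "pas"
  Position 1: "ass"
Trigrams = "pas", "ass"


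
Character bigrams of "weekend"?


Word: "weekend" (length 7)
Number of bigrams = 7 - 2 + 1 = 6
  Position 0: "we"
  Position 1: "ee"
  Position 2: "ek"
  Position 3: "ke"
  Position 4: "en"
  Position 5: "nd"
Bigrams = "we", "ee", "ek", "ke", "en", "nd"


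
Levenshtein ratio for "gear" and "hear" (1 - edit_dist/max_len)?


Word 1: "gear" (length 4)
Word 2: "hear" (length 4)
One optimal edit sequence:
  1. substitute 'g' -> 'h'  (+1)
  2. keep 'e'
  3. keep 'a'
  4. keep 'r'
Edit distance = 1
Max length = max(4, 4) = 4
Similarity = 1 - 1/4
= 0.7500


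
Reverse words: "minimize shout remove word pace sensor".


Original: "minimize shout remove word pace sensor"
Words (1..n): minimize | shout | remove | word | pace | sensor
Reversed (n..1): sensor | pace | word | remove | shout | minimize
Result = "sensor pace word remove shout minimize"


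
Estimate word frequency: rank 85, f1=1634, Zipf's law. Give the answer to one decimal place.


Zipf's law: f(r) = f(1) / r
f(1) = 1634
f(85) = 1634 / 85
= 19.2 occurrences


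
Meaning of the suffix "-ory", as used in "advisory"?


Suffix: -ory
As in: advisory -> advise + -ory, with a spelling change
Meaning = relating to / place for


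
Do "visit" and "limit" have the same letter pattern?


Pattern of "visit": [0, 1, 2, 1, 3]
Pattern of "limit": [0, 1, 2, 1, 3]
Patterns match
Same pattern = Yes


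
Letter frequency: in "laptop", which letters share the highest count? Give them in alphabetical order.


Word: "laptop"
Letter counts:
  'a': 1
  'l': 1
  'o': 1
  'p': 2
  't': 1
Maximum count = 2
Most frequent = 'p' (2 times each)


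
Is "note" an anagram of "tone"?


Word 1: "tone" → sorted: enot
Word 2: "note" → sorted: enot
Same letters? enot == enot
Anagram = Yes


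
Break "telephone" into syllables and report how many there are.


Word: "telephone"
Syllable breakdown: tel · e · phone
Counting: 3 parts
= 3 syllables


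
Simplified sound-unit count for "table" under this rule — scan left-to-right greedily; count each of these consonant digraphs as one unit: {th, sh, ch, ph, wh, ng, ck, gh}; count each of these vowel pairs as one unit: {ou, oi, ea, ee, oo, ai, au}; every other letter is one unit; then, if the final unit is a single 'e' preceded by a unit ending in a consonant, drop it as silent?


Word: "table" (5 letters)
Left-to-right scan:
  (1) 't' (letter)
  (2) 'a' (letter)
  (3) 'b' (letter)
  (4) 'l' (letter)
  (5) 'e' (letter)
Units from scan: 5
Final unit is 'e' after a consonant -> drop as silent (-1)
Sound units = 4 units


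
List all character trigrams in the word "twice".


Word: "twice" (length 5)
Number of trigrams = 5 - 3 + 1 = 3
  Position 0: "twi"
  Position 1: "wic"
  Position 2: "ice"
Trigrams = "twi", "wic", "ice"


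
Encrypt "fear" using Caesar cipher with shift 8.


Word: "fear"
Shift: 8
Each letter → (letter + shift) mod 26:
  'f' (5) + 8 = 13 → 'n'
  'e' (4) + 8 = 12 → 'm'
  'a' (0) + 8 = 8 → 'i'
  'r' (17) + 8 = 25 → 'z'
Result = "nmiz"


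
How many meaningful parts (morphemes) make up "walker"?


Word: "walker"
Morphemes: walk | -er
Each morpheme carries meaning
= 2 morphemes


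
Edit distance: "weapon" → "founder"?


Word 1: "weapon" (length 6)
Word 2: "founder" (length 7)
One optimal edit sequence (insert/delete/substitute each cost 1):
  1. insert 'f'  (+1)
  2. substitute 'w' -> 'o'  (+1)
  3. substitute 'e' -> 'u'  (+1)
  4. substitute 'a' -> 'n'  (+1)
  5. substitute 'p' -> 'd'  (+1)
  6. substitute 'o' -> 'e'  (+1)
  7. substitute 'n' -> 'r'  (+1)
Total edit operations: 7
Edit distance = 7


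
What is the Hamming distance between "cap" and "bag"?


Comparing character by character (same length = 3):
  Pos 0: 'c' vs 'b' !=
  Pos 1: 'a' vs 'a' =
  Pos 2: 'p' vs 'g' !=
Hamming distance = 2


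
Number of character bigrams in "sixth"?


Word: "sixth" (length 5)
Number of 2-grams = length - 2 + 1 = 5 - 2 + 1
= 4


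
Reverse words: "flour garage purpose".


Original: "flour garage purpose"
Words (1..n): flour | garage | purpose
Reversed (n..1): purpose | garage | flour
Result = "purpose garage flour"


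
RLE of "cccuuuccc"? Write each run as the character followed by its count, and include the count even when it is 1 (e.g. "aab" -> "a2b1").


String: "cccuuuccc"
Scanning for consecutive runs:
  'c' x 3
  'u' x 3
  'c' x 3
RLE = "c3u3c3"


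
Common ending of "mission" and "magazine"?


Word 1: "mission"
Word 2: "magazine"
Comparing from end:
  Pos -1: 'n' != 'e' (stop)
LCS = "" (length 0)


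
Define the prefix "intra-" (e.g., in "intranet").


Prefix: intra-
Example: intranet = intra- + net
Meaning = within


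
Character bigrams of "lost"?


Word: "lost" (length 4)
Number of bigrams = 4 - 2 + 1 = 3
  Position 0: "lo"
  Position 1: "os"
  Position 2: "st"
Bigrams = "lo", "os", "st"


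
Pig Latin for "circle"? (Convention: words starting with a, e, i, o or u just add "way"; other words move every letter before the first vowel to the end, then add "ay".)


Word: "circle"
Starts with consonant(s) → move to end, add 'ay'
Consonant cluster: "c"
Pig Latin = "irclecay"


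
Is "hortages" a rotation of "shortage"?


Word: "shortage", Candidate: "hortages"
Method: check if candidate is substring of word+word
"shortageshortage" contains "hortages"? Yes
Is rotation = Yes


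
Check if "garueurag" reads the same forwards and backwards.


Word: "garueurag"
Reversed: "garueurag"
Forward == Backward? garueurag == garueurag
Palindrome = Yes


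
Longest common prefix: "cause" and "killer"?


Word 1: "cause"
Word 2: "killer"
Comparing from start:
  Pos 0: 'c' != 'k' (stop)
LCP = "" (length 0)


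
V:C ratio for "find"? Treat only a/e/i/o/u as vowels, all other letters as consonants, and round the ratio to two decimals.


Word: "find"
Vowels (a,e,i,o,u): 1
Consonants: 3
Ratio = 1/3
= 0.33


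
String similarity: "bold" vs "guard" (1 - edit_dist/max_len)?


Word 1: "bold" (length 4)
Word 2: "guard" (length 5)
One optimal edit sequence:
  1. insert 'g'  (+1)
  2. substitute 'b' -> 'u'  (+1)
  3. substitute 'o' -> 'a'  (+1)
  4. substitute 'l' -> 'r'  (+1)
  5. keep 'd'
Edit distance = 4
Max length = max(4, 5) = 5
Similarity = 1 - 4/5
= 0.2000


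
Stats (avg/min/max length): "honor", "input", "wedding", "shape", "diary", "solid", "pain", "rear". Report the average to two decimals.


Lengths: "honor"=5, "input"=5, "wedding"=7, "shape"=5, "diary"=5, "solid"=5, "pain"=4, "rear"=4
Sum = 40, Count = 8
Average = 40/8 = 5.00
= avg=5.00, min=4, max=7


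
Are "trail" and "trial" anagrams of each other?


Word 1: "trail" → sorted: ailrt
Word 2: "trial" → sorted: ailrt
Same letters? ailrt == ailrt
Anagram = Yes


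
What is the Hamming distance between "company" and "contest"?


Comparing character by character (same length = 7):
  Pos 0: 'c' vs 'c' =
  Pos 1: 'o' vs 'o' =
  Pos 2: 'm' vs 'n' !=
  Pos 3: 'p' vs 't' !=
  Pos 4: 'a' vs 'e' !=
  Pos 5: 'n' vs 's' !=
  Pos 6: 'y' vs 't' !=
Hamming distance = 5


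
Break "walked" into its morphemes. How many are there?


Word: "walked"
Morphemes: walk / -ed
Each morpheme carries meaning
= 2 morphemes


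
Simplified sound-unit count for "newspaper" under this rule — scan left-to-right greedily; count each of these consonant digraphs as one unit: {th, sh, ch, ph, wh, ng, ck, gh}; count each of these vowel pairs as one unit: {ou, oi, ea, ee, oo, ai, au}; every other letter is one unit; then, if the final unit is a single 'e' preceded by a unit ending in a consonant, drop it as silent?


Word: "newspaper" (9 letters)
Left-to-right scan:
  1. 'n' (letter)
  2. 'e' (letter)
  3. 'w' (letter)
  4. 's' (letter)
  5. 'p' (letter)
  6. 'a' (letter)
  7. 'p' (letter)
  8. 'e' (letter)
  9. 'r' (letter)
Units from scan: 9
Sound units = 9 units


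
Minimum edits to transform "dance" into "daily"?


Word 1: "dance" (length 5)
Word 2: "daily" (length 5)
One optimal edit sequence (insert/delete/substitute each cost 1):
  1. keep 'd'
  2. keep 'a'
  3. substitute 'n' -> 'i'  (+1)
  4. substitute 'c' -> 'l'  (+1)
  5. substitute 'e' -> 'y'  (+1)
Total edit operations: 3
Edit distance = 3


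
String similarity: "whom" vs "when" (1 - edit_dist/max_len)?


Word 1: "whom" (length 4)
Word 2: "when" (length 4)
One optimal edit sequence:
  1. keep 'w'
  2. keep 'h'
  3. substitute 'o' -> 'e'  (+1)
  4. substitute 'm' -> 'n'  (+1)
Edit distance = 2
Max length = max(4, 4) = 4
Similarity = 1 - 2/4
= 0.5000


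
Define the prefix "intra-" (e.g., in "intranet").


Prefix: intra-
Example: intranet = intra- + net
Meaning = within


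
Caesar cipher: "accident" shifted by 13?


Word: "accident"
Shift: 13
Each letter → (letter + shift) mod 26:
  'a' (0) + 13 = 13 → 'n'
  'c' (2) + 13 = 15 → 'p'
  'c' (2) + 13 = 15 → 'p'
  'i' (8) + 13 = 21 → 'v'
  'd' (3) + 13 = 16 → 'q'
  'e' (4) + 13 = 17 → 'r'
  'n' (13) + 13 = 0 → 'a'
  't' (19) + 13 = 6 → 'g'
Result = "nppvqrag"


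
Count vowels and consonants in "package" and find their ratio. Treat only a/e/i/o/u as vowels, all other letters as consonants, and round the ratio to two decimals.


Word: "package"
Vowels (a,e,i,o,u): 3
Consonants: 4
Ratio = 3/4
= 0.75


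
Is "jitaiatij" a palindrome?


Word: "jitaiatij"
Reversed: "jitaiatij"
Forward == Backward? jitaiatij == jitaiatij
Palindrome = Yes


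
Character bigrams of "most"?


Word: "most" (length 4)
Number of bigrams = 4 - 2 + 1 = 3
  Position 0: "mo"
  Position 1: "os"
  Position 2: "st"
Bigrams = "mo", "os", "st"


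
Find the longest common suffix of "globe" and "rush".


Word 1: "globe"
Word 2: "rush"
Comparing from end:
  Pos -1: 'e' != 'h' (stop)
LCS = "" (length 0)


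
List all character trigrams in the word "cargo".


Word: "cargo" (length 5)
Number of trigrams = 5 - 3 + 1 = 3
  Position 0: "car"
  Position 1: "arg"
  Position 2: "rgo"
Trigrams = "car", "arg", "rgo"


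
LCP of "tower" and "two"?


Word 1: "tower"
Word 2: "two"
Comparing from start:
  Pos 0: 't' == 't'
  Pos 1: 'o' != 'w' (stop)
LCP = "t" (length 1)


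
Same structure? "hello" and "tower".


Pattern of "hello": [0, 1, 2, 2, 3]
Pattern of "tower": [0, 1, 2, 3, 4]
Patterns do not match
Same pattern = No


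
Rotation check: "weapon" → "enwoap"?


Word: "weapon", Candidate: "enwoap"
Method: check if candidate is substring of word+word
"weaponweapon" contains "enwoap"? No
Is rotation = No


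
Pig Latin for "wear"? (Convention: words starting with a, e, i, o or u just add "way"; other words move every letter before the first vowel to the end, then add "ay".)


Word: "wear"
Starts with consonant(s) → move to end, add 'ay'
Consonant cluster: "w"
Pig Latin = "earway"


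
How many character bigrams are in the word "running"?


Word: "running" (length 7)
Number of 2-grams = length - 2 + 1 = 7 - 2 + 1
= 6


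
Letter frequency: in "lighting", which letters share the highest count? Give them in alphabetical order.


Word: "lighting"
Letter counts:
  'g': 2
  'h': 1
  'i': 2
  'l': 1
  'n': 1
  't': 1
Maximum count = 2
Most frequent = 'g', 'i' (2 times each)


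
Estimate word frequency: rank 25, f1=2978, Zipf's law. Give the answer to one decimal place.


Zipf's law: f(r) = f(1) / r
f(1) = 2978
f(25) = 2978 / 25
= 119.1 occurrences


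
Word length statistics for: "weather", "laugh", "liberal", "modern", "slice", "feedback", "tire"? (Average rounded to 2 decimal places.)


Lengths: "weather"=7, "laugh"=5, "liberal"=7, "modern"=6, "slice"=5, "feedback"=8, "tire"=4
Sum = 42, Count = 7
Average = 42/7 = 6.00
= avg=6.00, min=4, max=8


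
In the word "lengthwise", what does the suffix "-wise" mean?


Suffix: -wise
Example: lengthwise (length + -wise)
Meaning = in the manner of


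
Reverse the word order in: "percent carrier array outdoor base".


Original: "percent carrier array outdoor base"
Words (1..n): percent | carrier | array | outdoor | base
Reversed (n..1): base | outdoor | array | carrier | percent
Result = "base outdoor array carrier percent"


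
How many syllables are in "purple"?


Word: "purple"
Syllable breakdown: pur · ple
Counting: 2 parts
= 2 syllables


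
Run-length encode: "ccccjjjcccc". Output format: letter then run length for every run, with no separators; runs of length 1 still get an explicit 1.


String: "ccccjjjcccc"
Scanning for consecutive runs:
  'c' x 4
  'j' x 3
  'c' x 4
RLE = "c4j3c4"


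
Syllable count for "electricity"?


Word: "electricity"
Syllable breakdown: e | lec | tric | i | ty
Counting: 5 parts
= 5 syllables


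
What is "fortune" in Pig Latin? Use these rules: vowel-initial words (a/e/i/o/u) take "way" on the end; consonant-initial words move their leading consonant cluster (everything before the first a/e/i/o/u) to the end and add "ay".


Word: "fortune"
Starts with consonant(s) → move to end, add 'ay'
Consonant cluster: "f"
Pig Latin = "ortunefay"


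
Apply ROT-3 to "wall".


Word: "wall"
Shift: 3
Each letter → (letter + shift) mod 26:
  'w' (22) + 3 = 25 → 'z'
  'a' (0) + 3 = 3 → 'd'
  'l' (11) + 3 = 14 → 'o'
  'l' (11) + 3 = 14 → 'o'
Result = "zdoo"


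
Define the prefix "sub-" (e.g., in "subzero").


Prefix: sub-
Example: subzero = sub- + zero
Meaning = under / below


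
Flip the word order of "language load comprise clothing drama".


Original: "language load comprise clothing drama"
Words (1..n): language | load | comprise | clothing | drama
Reversed (n..1): drama | clothing | comprise | load | language
Result = "drama clothing comprise load language"


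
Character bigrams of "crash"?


Word: "crash" (length 5)
Number of bigrams = 5 - 2 + 1 = 4
  Position 0: "cr"
  Position 1: "ra"
  Position 2: "as"
  Position 3: "sh"
Bigrams = "cr", "ra", "as", "sh"


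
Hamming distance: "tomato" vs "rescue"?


Comparing character by character (same length = 6):
  Pos 0: 't' vs 'r' !=
  Pos 1: 'o' vs 'e' !=
  Pos 2: 'm' vs 's' !=
  Pos 3: 'a' vs 'c' !=
  Pos 4: 't' vs 'u' !=
  Pos 5: 'o' vs 'e' !=
Hamming distance = 6


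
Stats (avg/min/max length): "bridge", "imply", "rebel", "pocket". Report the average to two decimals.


Lengths: "bridge"=6, "imply"=5, "rebel"=5, "pocket"=6
Sum = 22, Count = 4
Average = 22/4 = 5.50
= avg=5.50, min=5, max=6


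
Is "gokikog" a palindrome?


Word: "gokikog"
Reversed: "gokikog"
Forward == Backward? gokikog == gokikog
Palindrome = Yes


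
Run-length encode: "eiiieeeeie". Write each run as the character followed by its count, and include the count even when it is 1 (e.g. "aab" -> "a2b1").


String: "eiiieeeeie"
Scanning for consecutive runs:
  'e' x 1
  'i' x 3
  'e' x 4
  'i' x 1
  'e' x 1
RLE = "e1i3e4i1e1"


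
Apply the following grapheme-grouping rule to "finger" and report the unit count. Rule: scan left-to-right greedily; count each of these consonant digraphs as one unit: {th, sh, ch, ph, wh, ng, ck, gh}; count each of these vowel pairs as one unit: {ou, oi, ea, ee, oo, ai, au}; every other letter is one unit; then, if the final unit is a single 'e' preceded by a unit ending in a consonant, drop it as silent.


Word: "finger" (6 letters)
Left-to-right scan:
  [1] 'f' (letter)
  [2] 'i' (letter)
  [3] 'ng' (digraph)
  [4] 'e' (letter)
  [5] 'r' (letter)
Units from scan: 5
Sound units = 5 units


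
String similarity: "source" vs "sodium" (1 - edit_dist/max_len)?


Word 1: "source" (length 6)
Word 2: "sodium" (length 6)
One optimal edit sequence:
  1. keep 's'
  2. keep 'o'
  3. substitute 'u' -> 'd'  (+1)
  4. substitute 'r' -> 'i'  (+1)
  5. substitute 'c' -> 'u'  (+1)
  6. substitute 'e' -> 'm'  (+1)
Edit distance = 4
Max length = max(6, 6) = 6
Similarity = 1 - 4/6
= 0.3333


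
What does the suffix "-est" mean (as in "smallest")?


Suffix: -est
Example: smallest = small + -est
Meaning = most


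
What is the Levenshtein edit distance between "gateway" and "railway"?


Word 1: "gateway" (length 7)
Word 2: "railway" (length 7)
One optimal edit sequence (insert/delete/substitute each cost 1):
  1. substitute 'g' -> 'r'  (+1)
  2. keep 'a'
  3. substitute 't' -> 'i'  (+1)
  4. substitute 'e' -> 'l'  (+1)
  5. keep 'w'
  6. keep 'a'
  7. keep 'y'
Total edit operations: 3
Edit distance = 3


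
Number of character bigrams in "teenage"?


Word: "teenage" (length 7)
Number of 2-grams = length - 2 + 1 = 7 - 2 + 1
= 6


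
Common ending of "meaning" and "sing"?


Word 1: "meaning"
Word 2: "sing"
Comparing from end:
  Pos -1: 'g' == 'g'
  Pos -2: 'n' == 'n'
  Pos -3: 'i' == 'i'
  Pos -4: 'n' != 's' (stop)
LCS = "ing" (length 3)


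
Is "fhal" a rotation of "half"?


Word: "half", Candidate: "fhal"
Method: check if candidate is substring of word+word
"halfhalf" contains "fhal"? Yes
Is rotation = Yes


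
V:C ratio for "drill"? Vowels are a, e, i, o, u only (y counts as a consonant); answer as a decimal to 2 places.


Word: "drill"
Vowels (a,e,i,o,u): 1
Consonants: 4
Ratio = 1/4
= 0.25


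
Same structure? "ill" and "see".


Pattern of "ill": [0, 1, 1]
Pattern of "see": [0, 1, 1]
Patterns match
Same pattern = Yes


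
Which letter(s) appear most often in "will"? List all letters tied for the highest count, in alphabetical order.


Word: "will"
Letter counts:
  'i': 1
  'l': 2
  'w': 1
Maximum count = 2
Most frequent = 'l' (2 times each)


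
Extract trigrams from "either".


Word: "either" (length 6)
Number of trigrams = 6 - 3 + 1 = 4
  Position 0: "eit"
  Position 1: "ith"
  Position 2: "the"
  Position 3: "her"
Trigrams = "eit", "ith", "the", "her"


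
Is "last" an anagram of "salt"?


Word 1: "salt" → sorted: alst
Word 2: "last" → sorted: alst
Same letters? alst == alst
Anagram = Yes


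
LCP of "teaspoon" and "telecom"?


Word 1: "teaspoon"
Word 2: "telecom"
Comparing from start:
  Pos 0: 't' == 't'
  Pos 1: 'e' == 'e'
  Pos 2: 'a' != 'l' (stop)
LCP = "te" (length 2)


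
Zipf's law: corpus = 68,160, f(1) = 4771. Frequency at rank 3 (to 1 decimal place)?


Zipf's law: f(r) = f(1) / r
f(1) = 4771
f(3) = 4771 / 3
= 1590.3 occurrences


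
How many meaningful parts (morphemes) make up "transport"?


Word: "transport"
Morphemes: trans- + port
Each morpheme carries meaning
= 2 morphemes


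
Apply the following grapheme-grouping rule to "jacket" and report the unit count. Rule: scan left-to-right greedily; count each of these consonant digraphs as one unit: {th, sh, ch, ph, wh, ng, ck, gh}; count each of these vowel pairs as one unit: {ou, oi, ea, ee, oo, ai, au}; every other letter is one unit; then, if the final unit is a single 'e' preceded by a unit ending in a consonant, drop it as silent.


Word: "jacket" (6 letters)
Left-to-right scan:
  1. 'j' (letter)
  2. 'a' (letter)
  3. 'ck' (digraph)
  4. 'e' (letter)
  5. 't' (letter)
Units from scan: 5
Sound units = 5 units


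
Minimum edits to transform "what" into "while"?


Word 1: "what" (length 4)
Word 2: "while" (length 5)
One optimal edit sequence (insert/delete/substitute each cost 1):
  1. keep 'w'
  2. keep 'h'
  3. insert 'i'  (+1)
  4. substitute 'a' -> 'l'  (+1)
  5. substitute 't' -> 'e'  (+1)
Total edit operations: 3
Edit distance = 3


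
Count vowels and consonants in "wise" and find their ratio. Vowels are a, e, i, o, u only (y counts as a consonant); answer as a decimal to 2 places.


Word: "wise"
Vowels (a,e,i,o,u): 2
Consonants: 2
Ratio = 2/2
= 1.00


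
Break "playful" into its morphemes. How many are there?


Word: "playful"
Morphemes: play | -ful
Each morpheme carries meaning
= 2 morphemes


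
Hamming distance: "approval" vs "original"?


Comparing character by character (same length = 8):
  Pos 0: 'a' vs 'o' !=
  Pos 1: 'p' vs 'r' !=
  Pos 2: 'p' vs 'i' !=
  Pos 3: 'r' vs 'g' !=
  Pos 4: 'o' vs 'i' !=
  Pos 5: 'v' vs 'n' !=
  Pos 6: 'a' vs 'a' =
  Pos 7: 'l' vs 'l' =
Hamming distance = 6


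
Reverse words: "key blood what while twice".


Original: "key blood what while twice"
Words (1..n): key | blood | what | while | twice
Reversed (n..1): twice | while | what | blood | key
Result = "twice while what blood key"


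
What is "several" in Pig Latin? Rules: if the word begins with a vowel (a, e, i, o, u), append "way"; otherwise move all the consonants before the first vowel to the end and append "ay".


Word: "several"
Starts with consonant(s) → move to end, add 'ay'
Consonant cluster: "s"
Pig Latin = "everalsay"


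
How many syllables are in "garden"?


Word: "garden"
Syllable breakdown: gar | den
Counting: 2 parts
= 2 syllables


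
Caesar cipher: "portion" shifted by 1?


Word: "portion"
Shift: 1
Each letter → (letter + shift) mod 26:
  'p' (15) + 1 = 16 → 'q'
  'o' (14) + 1 = 15 → 'p'
  'r' (17) + 1 = 18 → 's'
  't' (19) + 1 = 20 → 'u'
  'i' (8) + 1 = 9 → 'j'
  'o' (14) + 1 = 15 → 'p'
  'n' (13) + 1 = 14 → 'o'
Result = "qpsujpo"


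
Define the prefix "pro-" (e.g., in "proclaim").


Prefix: pro-
As in: proclaim -> pro- + claim
Meaning = forward / in favor of


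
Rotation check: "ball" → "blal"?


Word: "ball", Candidate: "blal"
Method: check if candidate is substring of word+word
"ballball" contains "blal"? No
Is rotation = No


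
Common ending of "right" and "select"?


Word 1: "right"
Word 2: "select"
Comparing from end:
  Pos -1: 't' == 't'
  Pos -2: 'h' != 'c' (stop)
LCS = "t" (length 1)


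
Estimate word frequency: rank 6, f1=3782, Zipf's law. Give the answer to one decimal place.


Zipf's law: f(r) = f(1) / r
f(1) = 3782
f(6) = 3782 / 6
= 630.3 occurrences


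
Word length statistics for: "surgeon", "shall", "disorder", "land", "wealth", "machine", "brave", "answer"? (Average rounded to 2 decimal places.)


Lengths: "surgeon"=7, "shall"=5, "disorder"=8, "land"=4, "wealth"=6, "machine"=7, "brave"=5, "answer"=6
Sum = 48, Count = 8
Average = 48/8 = 6.00
= avg=6.00, min=4, max=8


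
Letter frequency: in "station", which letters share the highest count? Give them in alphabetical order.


Word: "station"
Letter counts:
  'a': 1
  'i': 1
  'n': 1
  'o': 1
  's': 1
  't': 2
Maximum count = 2
Most frequent = 't' (2 times each)


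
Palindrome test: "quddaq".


Word: "quddaq"
Reversed: "qadduq"
Forward == Backward? quddaq != qadduq
Palindrome = No


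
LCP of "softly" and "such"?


Word 1: "softly"
Word 2: "such"
Comparing from start:
  Pos 0: 's' == 's'
  Pos 1: 'o' != 'u' (stop)
LCP = "s" (length 1)


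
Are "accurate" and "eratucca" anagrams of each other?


Word 1: "accurate" → sorted: aaccertu
Word 2: "eratucca" → sorted: aaccertu
Same letters? aaccertu == aaccertu
Anagram = Yes


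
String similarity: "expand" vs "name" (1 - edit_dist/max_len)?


Word 1: "expand" (length 6)
Word 2: "name" (length 4)
One optimal edit sequence:
  1. delete 'e'  (+1)
  2. delete 'x'  (+1)
  3. substitute 'p' -> 'n'  (+1)
  4. keep 'a'
  5. substitute 'n' -> 'm'  (+1)
  6. substitute 'd' -> 'e'  (+1)
Edit distance = 5
Max length = max(6, 4) = 6
Similarity = 1 - 5/6
= 0.1667


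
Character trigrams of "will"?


Word: "will" (length 4)
Number of trigrams = 4 - 3 + 1 = 2
  Position 0: "wil"
  Position 1: "ill"
Trigrams = "wil", "ill"


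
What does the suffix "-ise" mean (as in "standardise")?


Suffix: -ise
Example: standardise = standard + -ise
Meaning = to make


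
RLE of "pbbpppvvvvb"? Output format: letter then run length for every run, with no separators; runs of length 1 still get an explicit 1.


String: "pbbpppvvvvb"
Scanning for consecutive runs:
  'p' x 1
  'b' x 2
  'p' x 3
  'v' x 4
  'b' x 1
RLE = "p1b2p3v4b1"


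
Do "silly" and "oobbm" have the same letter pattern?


Pattern of "silly": [0, 1, 2, 2, 3]
Pattern of "oobbm": [0, 0, 1, 1, 2]
Patterns do not match
Same pattern = No


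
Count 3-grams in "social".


Word: "social" (length 6)
Number of 3-grams = length - 3 + 1 = 6 - 3 + 1
= 4


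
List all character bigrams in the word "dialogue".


Word: "dialogue" (length 8)
Number of bigrams = 8 - 2 + 1 = 7
  Position 0: "di"
  Position 1: "ia"
  Position 2: "al"
  Position 3: "lo"
  Position 4: "og"
  Position 5: "gu"
  Position 6: "ue"
Bigrams = "di", "ia", "al", "lo", "og", "gu", "ue"


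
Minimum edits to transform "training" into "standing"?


Word 1: "training" (length 8)
Word 2: "standing" (length 8)
One optimal edit sequence (insert/delete/substitute each cost 1):
  1. substitute 't' -> 's'  (+1)
  2. substitute 'r' -> 't'  (+1)
  3. keep 'a'
  4. substitute 'i' -> 'n'  (+1)
  5. substitute 'n' -> 'd'  (+1)
  6. keep 'i'
  7. keep 'n'
  8. keep 'g'
Total edit operations: 4
Edit distance = 4


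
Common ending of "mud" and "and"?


Word 1: "mud"
Word 2: "and"
Comparing from end:
  Pos -1: 'd' == 'd'
  Pos -2: 'u' != 'n' (stop)
LCS = "d" (length 1)


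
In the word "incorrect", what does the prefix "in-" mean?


Prefix: in-
Example: incorrect (in- + correct)
Meaning = not / into


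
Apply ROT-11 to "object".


Word: "object"
Shift: 11
Each letter → (letter + shift) mod 26:
  'o' (14) + 11 = 25 → 'z'
  'b' (1) + 11 = 12 → 'm'
  'j' (9) + 11 = 20 → 'u'
  'e' (4) + 11 = 15 → 'p'
  'c' (2) + 11 = 13 → 'n'
  't' (19) + 11 = 4 → 'e'
Result = "zmupne"


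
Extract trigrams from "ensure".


Word: "ensure" (length 6)
Number of trigrams = 6 - 3 + 1 = 4
  Position 0: "ens"
  Position 1: "nsu"
  Position 2: "sur"
  Position 3: "ure"
Trigrams = "ens", "nsu", "sur", "ure"


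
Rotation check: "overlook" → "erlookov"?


Word: "overlook", Candidate: "erlookov"
Method: check if candidate is substring of word+word
"overlookoverlook" contains "erlookov"? Yes
Is rotation = Yes


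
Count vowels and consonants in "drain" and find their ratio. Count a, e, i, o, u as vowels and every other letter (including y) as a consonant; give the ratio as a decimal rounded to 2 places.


Word: "drain"
Vowels (a,e,i,o,u): 2
Consonants: 3
Ratio = 2/3
= 0.67


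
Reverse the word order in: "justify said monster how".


Original: "justify said monster how"
Words (1..n): justify | said | monster | how
Reversed (n..1): how | monster | said | justify
Result = "how monster said justify"


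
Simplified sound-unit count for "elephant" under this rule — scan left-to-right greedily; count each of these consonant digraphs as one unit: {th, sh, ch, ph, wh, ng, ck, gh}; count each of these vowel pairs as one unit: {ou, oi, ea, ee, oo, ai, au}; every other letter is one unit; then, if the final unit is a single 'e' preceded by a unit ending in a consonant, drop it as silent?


Word: "elephant" (8 letters)
Left-to-right scan:
  (1) 'e' (letter)
  (2) 'l' (letter)
  (3) 'e' (letter)
  (4) 'ph' (digraph)
  (5) 'a' (letter)
  (6) 'n' (letter)
  (7) 't' (letter)
Units from scan: 7
Sound units = 7 units


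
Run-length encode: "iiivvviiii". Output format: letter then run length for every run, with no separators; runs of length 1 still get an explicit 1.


String: "iiivvviiii"
Scanning for consecutive runs:
  'i' x 3
  'v' x 3
  'i' x 4
RLE = "i3v3i4"


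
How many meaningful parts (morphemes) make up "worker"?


Word: "worker"
Morphemes: work / -er
Each morpheme carries meaning
= 2 morphemes


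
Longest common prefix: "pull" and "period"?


Word 1: "pull"
Word 2: "period"
Comparing from start:
  Pos 0: 'p' == 'p'
  Pos 1: 'u' != 'e' (stop)
LCP = "p" (length 1)


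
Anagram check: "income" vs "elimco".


Word 1: "income" → sorted: ceimno
Word 2: "elimco" → sorted: ceilmo
Same letters? ceimno != ceilmo
Anagram = No


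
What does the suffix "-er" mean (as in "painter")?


Suffix: -er
Example: painter = paint + -er
Meaning = one who / more


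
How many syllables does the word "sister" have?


Word: "sister"
Syllable breakdown: sis / ter
Counting: 2 parts
= 2 syllables


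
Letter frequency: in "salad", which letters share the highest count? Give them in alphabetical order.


Word: "salad"
Letter counts:
  'a': 2
  'd': 1
  'l': 1
  's': 1
Maximum count = 2
Most frequent = 'a' (2 times each)


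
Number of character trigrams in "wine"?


Word: "wine" (length 4)
Number of 3-grams = length - 3 + 1 = 4 - 3 + 1
= 2


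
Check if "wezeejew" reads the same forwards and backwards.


Word: "wezeejew"
Reversed: "wejeezew"
Forward == Backward? wezeejew != wejeezew
Palindrome = No


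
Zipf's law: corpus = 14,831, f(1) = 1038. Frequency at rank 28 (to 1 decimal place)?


Zipf's law: f(r) = f(1) / r
f(1) = 1038
f(28) = 1038 / 28
= 37.1 occurrences


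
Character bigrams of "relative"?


Word: "relative" (length 8)
Number of bigrams = 8 - 2 + 1 = 7
  Position 0: "re"
  Position 1: "el"
  Position 2: "la"
  Position 3: "at"
  Position 4: "ti"
  Position 5: "iv"
  Position 6: "ve"
Bigrams = "re", "el", "la", "at", "ti", "iv", "ve"


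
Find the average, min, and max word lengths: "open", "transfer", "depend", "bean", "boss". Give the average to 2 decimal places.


Lengths: "open"=4, "transfer"=8, "depend"=6, "bean"=4, "boss"=4
Sum = 26, Count = 5
Average = 26/5 = 5.20
= avg=5.20, min=4, max=8


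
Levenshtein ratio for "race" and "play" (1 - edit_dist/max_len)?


Word 1: "race" (length 4)
Word 2: "play" (length 4)
One optimal edit sequence:
  1. substitute 'r' -> 'p'  (+1)
  2. substitute 'a' -> 'l'  (+1)
  3. substitute 'c' -> 'a'  (+1)
  4. substitute 'e' -> 'y'  (+1)
Edit distance = 4
Max length = max(4, 4) = 4
Similarity = 1 - 4/4
= 0.0000


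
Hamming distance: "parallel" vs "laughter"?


Comparing character by character (same length = 8):
  Pos 0: 'p' vs 'l' !=
  Pos 1: 'a' vs 'a' =
  Pos 2: 'r' vs 'u' !=
  Pos 3: 'a' vs 'g' !=
  Pos 4: 'l' vs 'h' !=
  Pos 5: 'l' vs 't' !=
  Pos 6: 'e' vs 'e' =
  Pos 7: 'l' vs 'r' !=
Hamming distance = 6


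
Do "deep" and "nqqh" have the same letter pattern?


Pattern of "deep": [0, 1, 1, 2]
Pattern of "nqqh": [0, 1, 1, 2]
Patterns match
Same pattern = Yes


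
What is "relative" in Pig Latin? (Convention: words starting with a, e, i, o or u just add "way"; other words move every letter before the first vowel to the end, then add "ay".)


Word: "relative"
Starts with consonant(s) → move to end, add 'ay'
Consonant cluster: "r"
Pig Latin = "elativeray"


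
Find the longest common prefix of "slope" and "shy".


Word 1: "slope"
Word 2: "shy"
Comparing from start:
  Pos 0: 's' == 's'
  Pos 1: 'l' != 'h' (stop)
LCP = "s" (length 1)


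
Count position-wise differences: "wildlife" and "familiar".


Comparing character by character (same length = 8):
  Pos 0: 'w' vs 'f' !=
  Pos 1: 'i' vs 'a' !=
  Pos 2: 'l' vs 'm' !=
  Pos 3: 'd' vs 'i' !=
  Pos 4: 'l' vs 'l' =
  Pos 5: 'i' vs 'i' =
  Pos 6: 'f' vs 'a' !=
  Pos 7: 'e' vs 'r' !=
Hamming distance = 6


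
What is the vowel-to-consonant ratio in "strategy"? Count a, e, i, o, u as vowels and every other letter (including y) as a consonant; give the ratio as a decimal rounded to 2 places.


Word: "strategy"
Vowels (a,e,i,o,u): 2
Consonants: 6
Ratio = 2/6
= 0.33


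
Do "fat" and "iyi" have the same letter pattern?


Pattern of "fat": [0, 1, 2]
Pattern of "iyi": [0, 1, 0]
Patterns do not match
Same pattern = No


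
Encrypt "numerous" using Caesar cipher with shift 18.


Word: "numerous"
Shift: 18
Each letter → (letter + shift) mod 26:
  'n' (13) + 18 = 5 → 'f'
  'u' (20) + 18 = 12 → 'm'
  'm' (12) + 18 = 4 → 'e'
  'e' (4) + 18 = 22 → 'w'
  'r' (17) + 18 = 9 → 'j'
  'o' (14) + 18 = 6 → 'g'
  'u' (20) + 18 = 12 → 'm'
  's' (18) + 18 = 10 → 'k'
Result = "fmewjgmk"


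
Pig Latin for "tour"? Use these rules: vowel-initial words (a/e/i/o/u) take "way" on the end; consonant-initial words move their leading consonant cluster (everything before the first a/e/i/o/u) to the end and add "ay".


Word: "tour"
Starts with consonant(s) → move to end, add 'ay'
Consonant cluster: "t"
Pig Latin = "ourtay"
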